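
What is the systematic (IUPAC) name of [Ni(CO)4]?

There is no counter-ion, so the complex is neutral overall.
Ligand charges: 4×carbonyl (neutral); total 0. So Ni + (0) = 0, giving Ni = 0.

tetracarbonylnickel(0)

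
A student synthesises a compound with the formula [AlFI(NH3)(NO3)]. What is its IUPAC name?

amminefluoroiodonitratoaluminium(III)

There is no counter-ion, so the complex is neutral overall.
Ligand charges: 1×ammine (neutral), 1×iodo (-1 each), 1×fluoro (-1 each), 1×nitrato (-1 each); total -3. So Al + (-3) = 0, giving Al = +3.
Ligands are named alphabetically: ammine before fluoro before iodo before nitrato.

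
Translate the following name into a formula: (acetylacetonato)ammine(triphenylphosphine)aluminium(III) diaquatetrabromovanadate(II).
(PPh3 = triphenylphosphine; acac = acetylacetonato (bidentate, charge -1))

Cation [Al…]: ligand charges -1, Al(III) ⇒ ion charge 2+.
Anion [V…]: ligand charges -4, V(II) ⇒ ion charge 2−.

[Al(acac)(NH3)(PPh3)][VBr4(H2O)2]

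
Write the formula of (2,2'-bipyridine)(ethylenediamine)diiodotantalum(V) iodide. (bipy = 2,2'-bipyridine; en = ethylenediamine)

[Ta(bipy)(en)I2]I3

Ligands: 1 2,2'-bipyridine (bipy, neutral), 1 ethylenediamine (en, neutral), 2 iodo (I, -1). Ligand charge sum = -2.
With Ta in oxidation state +5, the complex ion is [Ta...]^3+.
Charge balance with iodide (-1) requires 1 complex ion per 3 iodide.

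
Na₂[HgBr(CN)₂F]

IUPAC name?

The 2 sodium counter-ions carry a total charge of +2, so each complex ion is 2−.
Ligand charges: 1×fluoro (-1 each), 1×bromo (-1 each), 2×cyano (-1 each); total -4. So Hg + (-4) = 2−, giving Hg = +2.
Ligands are named alphabetically: bromo before cyano before fluoro.
The complex ion is anionic, so mercury takes the -ate form mercurate(II).

sodium bromodicyanofluoromercurate(II)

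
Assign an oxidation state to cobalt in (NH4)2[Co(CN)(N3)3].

2 ammonium outside the brackets (+1 each) → the complex ion is 2−.
Ligand charges: 1×CN = -1; 3×N3 = -3; sum -4.
Co + (-4) = 2− ⇒ Co is +2.

+2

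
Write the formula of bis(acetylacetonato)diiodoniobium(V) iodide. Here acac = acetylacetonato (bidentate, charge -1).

Ligands: 2 iodo (I, -1), 2 acetylacetonato (acac, -1). Ligand charge sum = -4.
Charge balance with iodide (-1) requires 1 complex ion per 1 iodide.

[Nb(acac)2I2]I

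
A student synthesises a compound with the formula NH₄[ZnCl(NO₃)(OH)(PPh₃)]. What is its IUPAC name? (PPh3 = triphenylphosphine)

ammonium chlorohydroxonitrato(triphenylphosphine)zincate(II)

The 1 ammonium counter-ion carries a total charge of +1, so each complex ion is 1−.
Ligand charges: 1×hydroxo (-1 each), 1×chloro (-1 each), 1×nitrato (-1 each), 1×triphenylphosphine (neutral); total -3. So Zn + (-3) = 1−, giving Zn = +2.
The complex ion is anionic, so zinc takes the -ate form zincate(II).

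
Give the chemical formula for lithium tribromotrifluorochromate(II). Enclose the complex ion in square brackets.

Li4[CrBr3F3]

Ligands: 3 bromo (Br, -1), 3 fluoro (F, -1). Ligand charge sum = -6.
Charge balance with lithium (+1) requires 1 complex ion per 4 lithium.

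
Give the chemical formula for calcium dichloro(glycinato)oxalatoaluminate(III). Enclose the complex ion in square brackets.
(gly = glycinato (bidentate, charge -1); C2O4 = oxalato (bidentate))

Ca[Al(C2O4)Cl2(gly)]

Ligands: 2 chloro (Cl, -1), 1 glycinato (gly, -1), 1 oxalato (C2O4, -2). Ligand charge sum = -5.
With Al in oxidation state +3, the complex ion is [Al...]^2−.
Charge balance with calcium (+2) requires 1 complex ion per 1 calcium.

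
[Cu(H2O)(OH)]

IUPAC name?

aquahydroxocopper(I)

There is no counter-ion, so the complex is neutral overall.
Ligand charges: 1×aqua (neutral), 1×hydroxo (-1 each); total -1. So Cu + (-1) = 0, giving Cu = +1.
Ligands are named alphabetically: aqua before hydroxo.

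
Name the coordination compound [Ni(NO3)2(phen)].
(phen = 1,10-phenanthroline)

There is no counter-ion, so the complex is neutral overall.
Ligand charges: 2×nitrato (-1 each), 1×1,10-phenanthroline (neutral); total -2. So Ni + (-2) = 0, giving Ni = +2.
Ligands are named alphabetically: nitrato before phenanthroline.

dinitrato(1,10-phenanthroline)nickel(II)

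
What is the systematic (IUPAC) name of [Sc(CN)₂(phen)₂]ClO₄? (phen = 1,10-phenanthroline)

dicyanobis(1,10-phenanthroline)scandium(III) perchlorate

The 1 perchlorate counter-ion carries a total charge of -1, so each complex ion is 1+.
Ligand charges: 2×cyano (-1 each), 2×1,10-phenanthroline (neutral); total -2. So Sc + (-2) = 1+, giving Sc = +3.
Ligands are named alphabetically: cyano before phenanthroline.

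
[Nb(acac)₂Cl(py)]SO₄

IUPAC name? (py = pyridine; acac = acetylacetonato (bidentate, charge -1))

The 1 sulfate counter-ion carries a total charge of -2, so each complex ion is 2+.
Ligand charges: 1×pyridine (neutral), 2×acetylacetonato (-1 each), 1×chloro (-1 each); total -3. So Nb + (-3) = 2+, giving Nb = +5.
Ligands are named alphabetically: acetylacetonato before chloro before pyridine.

bis(acetylacetonato)chloro(pyridine)niobium(V) sulfate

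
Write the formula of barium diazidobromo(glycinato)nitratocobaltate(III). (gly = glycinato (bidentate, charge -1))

Ba[CoBr(gly)(N3)2(NO3)]

Ligands: 1 nitrato (NO3, -1), 1 bromo (Br, -1), 1 glycinato (gly, -1), 2 azido (N3, -1). Ligand charge sum = -5.
Charge balance with barium (+2) requires 1 complex ion per 1 barium.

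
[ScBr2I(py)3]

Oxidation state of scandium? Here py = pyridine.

No counter-ion: the bracketed complex is neutral.
Ligand charges: 3×py neutral; 1×I = -1; 2×Br = -2; sum -3.
Sc + (-3) = 0 ⇒ Sc is +3.

+3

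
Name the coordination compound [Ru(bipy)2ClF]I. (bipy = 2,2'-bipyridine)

The 1 iodide counter-ion carries a total charge of -1, so each complex ion is 1+.
Ligand charges: 2×2,2'-bipyridine (neutral), 1×fluoro (-1 each), 1×chloro (-1 each); total -2. So Ru + (-2) = 1+, giving Ru = +3.
Ligands are named alphabetically: bipyridine before chloro before fluoro.

bis(2,2'-bipyridine)chlorofluororuthenium(III) iodide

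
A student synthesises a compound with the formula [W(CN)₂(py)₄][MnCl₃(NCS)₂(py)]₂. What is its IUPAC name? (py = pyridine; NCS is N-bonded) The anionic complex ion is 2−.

dicyanotetrakis(pyridine)tungsten(VI) trichlorodiisothiocyanato(pyridine)manganate(III)

Both ions are complex: the cation is named first with the plain metal name, the anion second with the -ate form; each ion's ligands are alphabetised independently.
The complex anion is given as 2−; its ligand charges sum to -5, so Mn = +3.
With 2 anions per cation, the cation must be 2×2 = 4+.
Cation: ligand charges sum to -2; for the ion to be 4+, W = +6.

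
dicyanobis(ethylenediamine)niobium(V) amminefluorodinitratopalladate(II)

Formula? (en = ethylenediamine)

Cation [Nb…]: ligand charges -2, Nb(V) ⇒ ion charge 3+.
Anion [Pd…]: ligand charges -3, Pd(II) ⇒ ion charge 1−.
One 3+ cation requires 3 of the 1− anion.

[Nb(CN)2(en)2][PdF(NH3)(NO3)2]3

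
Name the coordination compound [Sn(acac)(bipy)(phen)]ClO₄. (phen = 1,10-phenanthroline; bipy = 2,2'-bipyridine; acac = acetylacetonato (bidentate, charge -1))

The 1 perchlorate counter-ion carries a total charge of -1, so each complex ion is 1+.
Ligand charges: 1×1,10-phenanthroline (neutral), 1×2,2'-bipyridine (neutral), 1×acetylacetonato (-1 each); total -1. So Sn + (-1) = 1+, giving Sn = +2.
Ligands are named alphabetically: acetylacetonato before bipyridine before phenanthroline.

(acetylacetonato)(2,2'-bipyridine)(1,10-phenanthroline)tin(II) perchlorate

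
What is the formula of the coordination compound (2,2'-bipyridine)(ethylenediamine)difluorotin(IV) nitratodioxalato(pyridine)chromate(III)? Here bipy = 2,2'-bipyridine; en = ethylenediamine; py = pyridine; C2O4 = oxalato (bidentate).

Cation [Sn…]: ligand charges -2, Sn(IV) ⇒ ion charge 2+.
Anion [Cr…]: ligand charges -5, Cr(III) ⇒ ion charge 2−.
One 2+ cation balances one 2− anion.

[Sn(bipy)(en)F2][Cr(C2O4)2(NO3)(py)]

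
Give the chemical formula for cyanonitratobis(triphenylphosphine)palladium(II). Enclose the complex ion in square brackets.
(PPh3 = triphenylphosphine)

[Pd(CN)(NO3)(PPh3)2]

Ligands: 1 cyano (CN, -1), 1 nitrato (NO3, -1), 2 triphenylphosphine (PPh3, neutral). Ligand charge sum = -2.
With Pd in oxidation state +2, the complex ion is [Pd...].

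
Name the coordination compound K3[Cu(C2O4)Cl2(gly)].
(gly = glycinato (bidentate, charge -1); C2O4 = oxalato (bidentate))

potassium dichloro(glycinato)oxalatocuprate(II)

The 3 potassium counter-ions carry a total charge of +3, so each complex ion is 3−.
Ligand charges: 2×chloro (-1 each), 1×glycinato (-1 each), 1×oxalato (-2 each); total -5. So Cu + (-5) = 3−, giving Cu = +2.
Ligands are named alphabetically: chloro before glycinato before oxalato.
The complex ion is anionic, so copper takes the -ate form cuprate(II).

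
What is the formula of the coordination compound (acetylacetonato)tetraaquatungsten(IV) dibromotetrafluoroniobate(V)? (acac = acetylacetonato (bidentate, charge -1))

Cation [W…]: ligand charges -1, W(IV) ⇒ ion charge 3+.
Anion [Nb…]: ligand charges -6, Nb(V) ⇒ ion charge 1−.
One 3+ cation requires 3 of the 1− anion.

[W(acac)(H2O)4][NbBr2F4]3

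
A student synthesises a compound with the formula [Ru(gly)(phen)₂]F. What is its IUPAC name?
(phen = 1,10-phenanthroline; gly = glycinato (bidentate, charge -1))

(glycinato)bis(1,10-phenanthroline)ruthenium(II) fluoride

The 1 fluoride counter-ion carries a total charge of -1, so each complex ion is 1+.
Ligand charges: 2×1,10-phenanthroline (neutral), 1×glycinato (-1 each); total -1. So Ru + (-1) = 1+, giving Ru = +2.
Ligands are named alphabetically: glycinato before phenanthroline.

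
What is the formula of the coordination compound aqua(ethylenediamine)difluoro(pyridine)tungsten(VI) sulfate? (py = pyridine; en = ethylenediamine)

[W(en)F2(H2O)(py)](SO4)2

Ligands: 1 aqua (H2O, neutral), 2 fluoro (F, -1), 1 pyridine (py, neutral), 1 ethylenediamine (en, neutral). Ligand charge sum = -2.
Charge balance with sulfate (-2) requires 1 complex ion per 2 sulfate.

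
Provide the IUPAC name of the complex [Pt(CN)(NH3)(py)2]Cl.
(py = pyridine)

amminecyanobis(pyridine)platinum(II) chloride

The 1 chloride counter-ion carries a total charge of -1, so each complex ion is 1+.
Ligand charges: 1×ammine (neutral), 2×pyridine (neutral), 1×cyano (-1 each); total -1. So Pt + (-1) = 1+, giving Pt = +2.
Ligands are named alphabetically: ammine before cyano before pyridine.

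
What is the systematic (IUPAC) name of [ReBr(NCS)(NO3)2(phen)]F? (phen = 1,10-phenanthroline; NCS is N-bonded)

bromoisothiocyanatodinitrato(1,10-phenanthroline)rhenium(V) fluoride

The 1 fluoride counter-ion carries a total charge of -1, so each complex ion is 1+.
Ligand charges: 1×1,10-phenanthroline (neutral), 2×nitrato (-1 each), 1×isothiocyanato (-1 each), 1×bromo (-1 each); total -4. So Re + (-4) = 1+, giving Re = +5.
Ligands are named alphabetically: bromo before isothiocyanato before nitrato before phenanthroline.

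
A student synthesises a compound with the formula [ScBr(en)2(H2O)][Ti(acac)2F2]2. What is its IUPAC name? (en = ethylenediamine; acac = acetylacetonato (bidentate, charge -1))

Both ions are complex: the cation is named first with the plain metal name, the anion second with the -ate form; each ion's ligands are alphabetised independently.
Scandium is always +3 in its complexes; the cation's ligand charges sum to -1, so the complex cation is 2+.
With 2 anions per cation, each anion must be 2/2 = 1−.
Anion: ligand charges sum to -4; for the ion to be 1−, Ti = +3.

aquabromobis(ethylenediamine)scandium(III) bis(acetylacetonato)difluorotitanate(III)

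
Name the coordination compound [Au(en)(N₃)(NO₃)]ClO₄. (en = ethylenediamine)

azido(ethylenediamine)nitratogold(III) perchlorate

The 1 perchlorate counter-ion carries a total charge of -1, so each complex ion is 1+.
Ligand charges: 1×azido (-1 each), 1×ethylenediamine (neutral), 1×nitrato (-1 each); total -2. So Au + (-2) = 1+, giving Au = +3.
Ligands are named alphabetically: azido before ethylenediamine before nitrato.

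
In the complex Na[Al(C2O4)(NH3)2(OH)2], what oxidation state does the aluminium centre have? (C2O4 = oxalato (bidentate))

1 sodium outside the brackets (+1 each) → the complex ion is 1−.
Ligand charges: 1×C2O4 = -2; 2×OH = -2; 2×NH3 neutral; sum -4.
Al + (-4) = 1− ⇒ Al is +3.

+3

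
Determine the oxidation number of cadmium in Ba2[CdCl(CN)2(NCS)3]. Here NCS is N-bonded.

2 barium outside the brackets (+2 each) → the complex ion is 4−.
Ligand charges: 2×CN = -2; 3×NCS = -3; 1×Cl = -1; sum -6.
Cd + (-6) = 4− ⇒ Cd is +2.

+2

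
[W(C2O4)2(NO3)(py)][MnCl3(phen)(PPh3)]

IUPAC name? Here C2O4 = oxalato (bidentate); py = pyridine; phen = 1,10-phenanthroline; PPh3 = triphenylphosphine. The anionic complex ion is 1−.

nitratodioxalato(pyridine)tungsten(VI) trichloro(1,10-phenanthroline)(triphenylphosphine)manganate(II)

Both ions are complex: the cation is named first with the plain metal name, the anion second with the -ate form; each ion's ligands are alphabetised independently.
The complex anion is given as 1−; its ligand charges sum to -3, so Mn = +2.
A 1:1 salt means the cation carries the equal and opposite charge, 1+.
Cation: ligand charges sum to -5; for the ion to be 1+, W = +6.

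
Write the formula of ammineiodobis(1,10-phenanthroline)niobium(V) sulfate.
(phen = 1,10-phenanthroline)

Ligands: 2 1,10-phenanthroline (phen, neutral), 1 iodo (I, -1), 1 ammine (NH3, neutral). Ligand charge sum = -1.
With Nb in oxidation state +5, the complex ion is [Nb...]^4+.
Charge balance with sulfate (-2) requires 1 complex ion per 2 sulfate.

[NbI(NH3)(phen)2](SO4)2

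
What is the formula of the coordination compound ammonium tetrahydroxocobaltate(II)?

Ligands: 4 hydroxo (OH, -1). Ligand charge sum = -4.
With Co in oxidation state +2, the complex ion is [Co...]^2−.
Charge balance with ammonium (+1) requires 1 complex ion per 2 ammonium.

(NH4)2[Co(OH)4]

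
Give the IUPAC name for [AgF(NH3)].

amminefluorosilver(I)

There is no counter-ion, so the complex is neutral overall.
Ligand charges: 1×ammine (neutral), 1×fluoro (-1 each); total -1. So Ag + (-1) = 0, giving Ag = +1.
Ligands are named alphabetically: ammine before fluoro.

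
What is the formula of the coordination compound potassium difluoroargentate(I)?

Ligands: 2 fluoro (F, -1). Ligand charge sum = -2.
With Ag in oxidation state +1, the complex ion is [Ag...]^1−.
Charge balance with potassium (+1) requires 1 complex ion per 1 potassium.

K[AgF2]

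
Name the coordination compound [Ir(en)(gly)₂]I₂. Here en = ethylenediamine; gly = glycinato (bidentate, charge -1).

(ethylenediamine)bis(glycinato)iridium(IV) iodide

The 2 iodide counter-ions carry a total charge of -2, so each complex ion is 2+.
Ligand charges: 1×ethylenediamine (neutral), 2×glycinato (-1 each); total -2. So Ir + (-2) = 2+, giving Ir = +4.
Ligands are named alphabetically: ethylenediamine before glycinato.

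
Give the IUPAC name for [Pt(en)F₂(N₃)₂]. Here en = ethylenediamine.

diazido(ethylenediamine)difluoroplatinum(IV)

There is no counter-ion, so the complex is neutral overall.
Ligand charges: 2×azido (-1 each), 2×fluoro (-1 each), 1×ethylenediamine (neutral); total -4. So Pt + (-4) = 0, giving Pt = +4.
Ligands are named alphabetically: azido before ethylenediamine before fluoro.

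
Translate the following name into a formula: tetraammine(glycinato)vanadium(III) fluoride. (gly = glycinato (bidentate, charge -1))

Ligands: 4 ammine (NH3, neutral), 1 glycinato (gly, -1). Ligand charge sum = -1.
Charge balance with fluoride (-1) requires 1 complex ion per 2 fluoride.

[V(gly)(NH3)4]F2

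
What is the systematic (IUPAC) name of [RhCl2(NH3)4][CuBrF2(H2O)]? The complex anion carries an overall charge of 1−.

tetraamminedichlororhodium(III) aquabromodifluorocuprate(II)

The complex anion is given as 1−; its ligand charges sum to -3, so Cu = +2.
A 1:1 salt means the cation carries the equal and opposite charge, 1+.
Cation: ligand charges sum to -2; for the ion to be 1+, Rh = +3.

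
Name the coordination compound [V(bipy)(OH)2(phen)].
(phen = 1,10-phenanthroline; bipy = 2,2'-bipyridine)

There is no counter-ion, so the complex is neutral overall.
Ligand charges: 2×hydroxo (-1 each), 1×1,10-phenanthroline (neutral), 1×2,2'-bipyridine (neutral); total -2. So V + (-2) = 0, giving V = +2.
Ligands are named alphabetically: bipyridine before hydroxo before phenanthroline.

(2,2'-bipyridine)dihydroxo(1,10-phenanthroline)vanadium(II)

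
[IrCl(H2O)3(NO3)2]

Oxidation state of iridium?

+3

No counter-ion: the bracketed complex is neutral.
Ligand charges: 3×H2O neutral; 2×NO3 = -2; 1×Cl = -1; sum -3.
Ir + (-3) = 0 ⇒ Ir is +3.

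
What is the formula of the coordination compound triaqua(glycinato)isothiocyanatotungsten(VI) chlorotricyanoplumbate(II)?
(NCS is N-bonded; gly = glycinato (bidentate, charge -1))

Cation [W…]: ligand charges -2, W(VI) ⇒ ion charge 4+.
Anion [Pb…]: ligand charges -4, Pb(II) ⇒ ion charge 2−.
One 4+ cation requires 2 of the 2− anion.

[W(gly)(H2O)3(NCS)][PbCl(CN)3]2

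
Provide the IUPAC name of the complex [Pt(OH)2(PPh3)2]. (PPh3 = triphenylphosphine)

There is no counter-ion, so the complex is neutral overall.
Ligand charges: 2×hydroxo (-1 each), 2×triphenylphosphine (neutral); total -2. So Pt + (-2) = 0, giving Pt = +2.
Ligands are named alphabetically: hydroxo before triphenylphosphine.

dihydroxobis(triphenylphosphine)platinum(II)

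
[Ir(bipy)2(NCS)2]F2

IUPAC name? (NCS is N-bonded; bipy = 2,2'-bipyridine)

bis(2,2'-bipyridine)diisothiocyanatoiridium(IV) fluoride

The 2 fluoride counter-ions carry a total charge of -2, so each complex ion is 2+.
Ligand charges: 2×isothiocyanato (-1 each), 2×2,2'-bipyridine (neutral); total -2. So Ir + (-2) = 2+, giving Ir = +4.
Ligands are named alphabetically: bipyridine before isothiocyanato.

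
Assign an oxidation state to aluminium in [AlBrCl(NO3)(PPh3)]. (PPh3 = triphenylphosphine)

+3

No counter-ion: the bracketed complex is neutral.
Ligand charges: 1×PPh3 neutral; 1×Cl = -1; 1×Br = -1; 1×NO3 = -1; sum -3.
Al + (-3) = 0 ⇒ Al is +3.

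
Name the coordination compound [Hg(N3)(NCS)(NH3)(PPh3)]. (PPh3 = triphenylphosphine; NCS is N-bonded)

There is no counter-ion, so the complex is neutral overall.
Ligand charges: 1×azido (-1 each), 1×triphenylphosphine (neutral), 1×ammine (neutral), 1×isothiocyanato (-1 each); total -2. So Hg + (-2) = 0, giving Hg = +2.
Ligands are named alphabetically: ammine before azido before isothiocyanato before triphenylphosphine.

ammineazidoisothiocyanato(triphenylphosphine)mercury(II)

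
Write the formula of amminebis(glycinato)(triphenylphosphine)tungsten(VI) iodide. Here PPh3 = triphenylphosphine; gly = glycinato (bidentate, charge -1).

Ligands: 1 triphenylphosphine (PPh3, neutral), 2 glycinato (gly, -1), 1 ammine (NH3, neutral). Ligand charge sum = -2.
Charge balance with iodide (-1) requires 1 complex ion per 4 iodide.

[W(gly)2(NH3)(PPh3)]I4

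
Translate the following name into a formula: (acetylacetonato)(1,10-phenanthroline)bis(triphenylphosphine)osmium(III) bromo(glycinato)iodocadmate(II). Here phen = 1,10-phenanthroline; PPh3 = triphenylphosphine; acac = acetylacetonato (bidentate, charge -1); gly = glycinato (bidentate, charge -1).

[Os(acac)(phen)(PPh3)2][CdBr(gly)I]2

Cation [Os…]: ligand charges -1, Os(III) ⇒ ion charge 2+.
Anion [Cd…]: ligand charges -3, Cd(II) ⇒ ion charge 1−.
One 2+ cation requires 2 of the 1− anion.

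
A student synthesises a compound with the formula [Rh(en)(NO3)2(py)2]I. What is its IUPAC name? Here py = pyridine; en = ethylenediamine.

The 1 iodide counter-ion carries a total charge of -1, so each complex ion is 1+.
Ligand charges: 2×nitrato (-1 each), 2×pyridine (neutral), 1×ethylenediamine (neutral); total -2. So Rh + (-2) = 1+, giving Rh = +3.
Ligands are named alphabetically: ethylenediamine before nitrato before pyridine.

(ethylenediamine)dinitratobis(pyridine)rhodium(III) iodide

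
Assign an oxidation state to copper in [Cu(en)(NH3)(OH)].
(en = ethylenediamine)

+1

No counter-ion: the bracketed complex is neutral.
Ligand charges: 1×en neutral; 1×NH3 neutral; 1×OH = -1; sum -1.
Cu + (-1) = 0 ⇒ Cu is +1.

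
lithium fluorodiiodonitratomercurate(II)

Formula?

Ligands: 1 fluoro (F, -1), 2 iodo (I, -1), 1 nitrato (NO3, -1). Ligand charge sum = -4.
With Hg in oxidation state +2, the complex ion is [Hg...]^2−.
Charge balance with lithium (+1) requires 1 complex ion per 2 lithium.

Li2[HgFI2(NO3)]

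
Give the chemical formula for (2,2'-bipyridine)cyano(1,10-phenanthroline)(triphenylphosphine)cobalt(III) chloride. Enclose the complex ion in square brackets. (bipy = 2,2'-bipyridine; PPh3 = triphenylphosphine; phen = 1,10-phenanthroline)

[Co(bipy)(CN)(phen)(PPh3)]Cl2

Ligands: 1 cyano (CN, -1), 1 2,2'-bipyridine (bipy, neutral), 1 triphenylphosphine (PPh3, neutral), 1 1,10-phenanthroline (phen, neutral). Ligand charge sum = -1.
With Co in oxidation state +3, the complex ion is [Co...]^2+.
Charge balance with chloride (-1) requires 1 complex ion per 2 chloride.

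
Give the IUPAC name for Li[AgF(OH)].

The 1 lithium counter-ion carries a total charge of +1, so each complex ion is 1−.
Ligand charges: 1×hydroxo (-1 each), 1×fluoro (-1 each); total -2. So Ag + (-2) = 1−, giving Ag = +1.
Ligands are named alphabetically: fluoro before hydroxo.
The complex ion is anionic, so silver takes the -ate form argentate(I).

lithium fluorohydroxoargentate(I)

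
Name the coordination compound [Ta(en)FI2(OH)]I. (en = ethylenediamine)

(ethylenediamine)fluorohydroxodiiodotantalum(V) iodide

The 1 iodide counter-ion carries a total charge of -1, so each complex ion is 1+.
Ligand charges: 1×hydroxo (-1 each), 2×iodo (-1 each), 1×fluoro (-1 each), 1×ethylenediamine (neutral); total -4. So Ta + (-4) = 1+, giving Ta = +5.
Ligands are named alphabetically: ethylenediamine before fluoro before hydroxo before iodo.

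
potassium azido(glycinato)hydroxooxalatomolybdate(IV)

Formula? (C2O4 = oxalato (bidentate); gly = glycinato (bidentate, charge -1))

Ligands: 1 hydroxo (OH, -1), 1 oxalato (C2O4, -2), 1 azido (N3, -1), 1 glycinato (gly, -1). Ligand charge sum = -5.
With Mo in oxidation state +4, the complex ion is [Mo...]^1−.
Charge balance with potassium (+1) requires 1 complex ion per 1 potassium.

K[Mo(C2O4)(gly)(N3)(OH)]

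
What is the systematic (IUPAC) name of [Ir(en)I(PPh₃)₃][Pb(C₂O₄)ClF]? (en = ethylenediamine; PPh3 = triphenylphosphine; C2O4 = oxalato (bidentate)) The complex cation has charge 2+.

The complex cation is given as 2+; its ligand charges sum to -1, so Ir = +3.
A 1:1 salt means the anion carries the equal and opposite charge, 2−.
Anion: ligand charges sum to -4; for the ion to be 2−, Pb = +2.

(ethylenediamine)iodotris(triphenylphosphine)iridium(III) chlorofluorooxalatoplumbate(II)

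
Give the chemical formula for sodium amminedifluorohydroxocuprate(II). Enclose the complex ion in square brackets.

Na[CuF2(NH3)(OH)]

Ligands: 1 ammine (NH3, neutral), 1 hydroxo (OH, -1), 2 fluoro (F, -1). Ligand charge sum = -3.
With Cu in oxidation state +2, the complex ion is [Cu...]^1−.
Charge balance with sodium (+1) requires 1 complex ion per 1 sodium.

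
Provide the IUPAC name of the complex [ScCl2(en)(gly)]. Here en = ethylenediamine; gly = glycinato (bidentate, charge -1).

dichloro(ethylenediamine)(glycinato)scandium(III)

There is no counter-ion, so the complex is neutral overall.
Ligand charges: 1×ethylenediamine (neutral), 2×chloro (-1 each), 1×glycinato (-1 each); total -3. So Sc + (-3) = 0, giving Sc = +3.
Ligands are named alphabetically: chloro before ethylenediamine before glycinato.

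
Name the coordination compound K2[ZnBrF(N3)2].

The 2 potassium counter-ions carry a total charge of +2, so each complex ion is 2−.
Ligand charges: 1×bromo (-1 each), 1×fluoro (-1 each), 2×azido (-1 each); total -4. So Zn + (-4) = 2−, giving Zn = +2.
The complex ion is anionic, so zinc takes the -ate form zincate(II).

potassium diazidobromofluorozincate(II)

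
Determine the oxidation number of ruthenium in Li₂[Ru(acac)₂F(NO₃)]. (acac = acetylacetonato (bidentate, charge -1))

2 lithium outside the brackets (+1 each) → the complex ion is 2−.
Ligand charges: 1×NO3 = -1; 1×F = -1; 2×acac = -2; sum -4.
Ru + (-4) = 2− ⇒ Ru is +2.

+2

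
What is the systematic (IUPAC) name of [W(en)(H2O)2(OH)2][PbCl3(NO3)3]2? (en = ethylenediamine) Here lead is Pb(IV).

Pb is given as +4; the anion's ligand charges sum to -6, so the complex anion is 2−.
With 2 anions per cation, the cation must be 2×2 = 4+.
Cation: ligand charges sum to -2; for the ion to be 4+, W = +6.

diaqua(ethylenediamine)dihydroxotungsten(VI) trichlorotrinitratoplumbate(IV)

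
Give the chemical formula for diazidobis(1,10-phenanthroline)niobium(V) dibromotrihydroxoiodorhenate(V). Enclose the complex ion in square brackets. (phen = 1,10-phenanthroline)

Cation [Nb…]: ligand charges -2, Nb(V) ⇒ ion charge 3+.
Anion [Re…]: ligand charges -6, Re(V) ⇒ ion charge 1−.

[Nb(N3)2(phen)2][ReBr2I(OH)3]3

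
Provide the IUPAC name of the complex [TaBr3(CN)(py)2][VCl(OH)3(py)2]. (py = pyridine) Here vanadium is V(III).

tribromocyanobis(pyridine)tantalum(V) chlorotrihydroxobis(pyridine)vanadate(III)

Both ions are complex: the cation is named first with the plain metal name, the anion second with the -ate form; each ion's ligands are alphabetised independently.
V is given as +3; the anion's ligand charges sum to -4, so the complex anion is 1−.
A 1:1 salt means the cation carries the equal and opposite charge, 1+.
Cation: ligand charges sum to -4; for the ion to be 1+, Ta = +5.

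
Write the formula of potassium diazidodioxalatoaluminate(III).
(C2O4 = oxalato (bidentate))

K3[Al(C2O4)2(N3)2]

Ligands: 2 azido (N3, -1), 2 oxalato (C2O4, -2). Ligand charge sum = -6.
With Al in oxidation state +3, the complex ion is [Al...]^3−.
Charge balance with potassium (+1) requires 1 complex ion per 3 potassium.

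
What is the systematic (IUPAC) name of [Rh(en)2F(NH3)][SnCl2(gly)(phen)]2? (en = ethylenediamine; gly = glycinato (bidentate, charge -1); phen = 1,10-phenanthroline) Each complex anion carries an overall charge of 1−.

amminebis(ethylenediamine)fluororhodium(III) dichloro(glycinato)(1,10-phenanthroline)stannate(II)

The complex anion is given as 1−; its ligand charges sum to -3, so Sn = +2.
With 2 anions per cation, the cation must be 2×1 = 2+.
Cation: ligand charges sum to -1; for the ion to be 2+, Rh = +3.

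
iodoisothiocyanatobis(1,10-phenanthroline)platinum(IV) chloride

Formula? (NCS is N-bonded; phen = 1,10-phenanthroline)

[PtI(NCS)(phen)2]Cl2

Ligands: 1 isothiocyanato (NCS, -1), 2 1,10-phenanthroline (phen, neutral), 1 iodo (I, -1). Ligand charge sum = -2.
Charge balance with chloride (-1) requires 1 complex ion per 2 chloride.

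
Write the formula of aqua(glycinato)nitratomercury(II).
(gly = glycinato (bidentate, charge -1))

[Hg(gly)(H2O)(NO3)]

Ligands: 1 glycinato (gly, -1), 1 aqua (H2O, neutral), 1 nitrato (NO3, -1). Ligand charge sum = -2.
With Hg in oxidation state +2, the complex ion is [Hg...].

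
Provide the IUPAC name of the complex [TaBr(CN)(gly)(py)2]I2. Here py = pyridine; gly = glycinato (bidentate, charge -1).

bromocyano(glycinato)bis(pyridine)tantalum(V) iodide

The 2 iodide counter-ions carry a total charge of -2, so each complex ion is 2+.
Ligand charges: 1×cyano (-1 each), 2×pyridine (neutral), 1×bromo (-1 each), 1×glycinato (-1 each); total -3. So Ta + (-3) = 2+, giving Ta = +5.
Ligands are named alphabetically: bromo before cyano before glycinato before pyridine.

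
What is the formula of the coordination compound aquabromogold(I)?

[AuBr(H2O)]

Ligands: 1 aqua (H2O, neutral), 1 bromo (Br, -1). Ligand charge sum = -1.
With Au in oxidation state +1, the complex ion is [Au...].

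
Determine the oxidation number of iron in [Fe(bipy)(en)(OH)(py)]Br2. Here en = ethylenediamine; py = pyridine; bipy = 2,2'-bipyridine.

+3

2 bromide outside the brackets (-1 each) → the complex ion is 2+.
Ligand charges: 1×en neutral; 1×py neutral; 1×OH = -1; 1×bipy neutral; sum -1.
Fe + (-1) = 2+ ⇒ Fe is +3.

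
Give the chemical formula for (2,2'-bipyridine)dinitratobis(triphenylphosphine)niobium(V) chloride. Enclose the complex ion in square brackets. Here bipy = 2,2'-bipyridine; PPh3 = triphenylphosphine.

[Nb(bipy)(NO3)2(PPh3)2]Cl3

Ligands: 2 nitrato (NO3, -1), 1 2,2'-bipyridine (bipy, neutral), 2 triphenylphosphine (PPh3, neutral). Ligand charge sum = -2.
Charge balance with chloride (-1) requires 1 complex ion per 3 chloride.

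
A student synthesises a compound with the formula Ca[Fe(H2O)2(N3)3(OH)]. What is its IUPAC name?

The 1 calcium counter-ion carries a total charge of +2, so each complex ion is 2−.
Ligand charges: 1×hydroxo (-1 each), 3×azido (-1 each), 2×aqua (neutral); total -4. So Fe + (-4) = 2−, giving Fe = +2.
Ligands are named alphabetically: aqua before azido before hydroxo.
The complex ion is anionic, so iron takes the -ate form ferrate(II).

calcium diaquatriazidohydroxoferrate(II)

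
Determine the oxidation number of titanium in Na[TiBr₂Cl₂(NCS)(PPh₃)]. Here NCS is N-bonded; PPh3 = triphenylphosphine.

1 sodium outside the brackets (+1 each) → the complex ion is 1−.
Ligand charges: 1×NCS = -1; 2×Br = -2; 1×PPh3 neutral; 2×Cl = -2; sum -5.
Ti + (-5) = 1− ⇒ Ti is +4.

+4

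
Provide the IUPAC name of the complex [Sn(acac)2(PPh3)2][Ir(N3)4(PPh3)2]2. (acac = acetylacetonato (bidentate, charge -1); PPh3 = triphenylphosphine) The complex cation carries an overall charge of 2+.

Both ions are complex: the cation is named first with the plain metal name, the anion second with the -ate form; each ion's ligands are alphabetised independently.
The complex cation is given as 2+; its ligand charges sum to -2, so Sn = +4.
With 2 anions per cation, each anion must be 2/2 = 1−.
Anion: ligand charges sum to -4; for the ion to be 1−, Ir = +3.

bis(acetylacetonato)bis(triphenylphosphine)tin(IV) tetraazidobis(triphenylphosphine)iridate(III)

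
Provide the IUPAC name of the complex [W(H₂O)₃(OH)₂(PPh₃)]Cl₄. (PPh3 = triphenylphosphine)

triaquadihydroxo(triphenylphosphine)tungsten(VI) chloride

The 4 chloride counter-ions carry a total charge of -4, so each complex ion is 4+.
Ligand charges: 3×aqua (neutral), 2×hydroxo (-1 each), 1×triphenylphosphine (neutral); total -2. So W + (-2) = 4+, giving W = +6.
Ligands are named alphabetically: aqua before hydroxo before triphenylphosphine.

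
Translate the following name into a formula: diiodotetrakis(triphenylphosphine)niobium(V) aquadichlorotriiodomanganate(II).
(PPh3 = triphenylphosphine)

[NbI2(PPh3)4][MnCl2(H2O)I3]

Cation [Nb…]: ligand charges -2, Nb(V) ⇒ ion charge 3+.
Anion [Mn…]: ligand charges -5, Mn(II) ⇒ ion charge 3−.
One 3+ cation balances one 3− anion.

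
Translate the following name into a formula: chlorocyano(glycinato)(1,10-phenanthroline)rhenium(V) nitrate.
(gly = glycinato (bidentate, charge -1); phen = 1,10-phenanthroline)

[ReCl(CN)(gly)(phen)](NO3)2

Ligands: 1 glycinato (gly, -1), 1 chloro (Cl, -1), 1 cyano (CN, -1), 1 1,10-phenanthroline (phen, neutral). Ligand charge sum = -3.
With Re in oxidation state +5, the complex ion is [Re...]^2+.
Charge balance with nitrate (-1) requires 1 complex ion per 2 nitrate.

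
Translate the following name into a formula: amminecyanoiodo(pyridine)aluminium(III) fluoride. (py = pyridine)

Ligands: 1 cyano (CN, -1), 1 ammine (NH3, neutral), 1 iodo (I, -1), 1 pyridine (py, neutral). Ligand charge sum = -2.
With Al in oxidation state +3, the complex ion is [Al...]^1+.
Charge balance with fluoride (-1) requires 1 complex ion per 1 fluoride.

[Al(CN)I(NH3)(py)]F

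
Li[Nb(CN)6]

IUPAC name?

The 1 lithium counter-ion carries a total charge of +1, so each complex ion is 1−.
Ligand charges: 6×cyano (-1 each); total -6. So Nb + (-6) = 1−, giving Nb = +5.
The complex ion is anionic, so niobium takes the -ate form niobate(V).

lithium hexacyanoniobate(V)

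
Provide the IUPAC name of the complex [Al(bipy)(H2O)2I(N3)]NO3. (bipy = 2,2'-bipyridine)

The 1 nitrate counter-ion carries a total charge of -1, so each complex ion is 1+.
Ligand charges: 1×iodo (-1 each), 1×azido (-1 each), 2×aqua (neutral), 1×2,2'-bipyridine (neutral); total -2. So Al + (-2) = 1+, giving Al = +3.
Ligands are named alphabetically: aqua before azido before bipyridine before iodo.

diaquaazido(2,2'-bipyridine)iodoaluminium(III) nitrate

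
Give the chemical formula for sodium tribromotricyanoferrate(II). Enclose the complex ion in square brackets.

Ligands: 3 cyano (CN, -1), 3 bromo (Br, -1). Ligand charge sum = -6.
Charge balance with sodium (+1) requires 1 complex ion per 4 sodium.

Na4[FeBr3(CN)3]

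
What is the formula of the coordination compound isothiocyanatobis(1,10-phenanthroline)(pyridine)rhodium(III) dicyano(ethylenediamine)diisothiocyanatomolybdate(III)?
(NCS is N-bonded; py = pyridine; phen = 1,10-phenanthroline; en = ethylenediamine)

Cation [Rh…]: ligand charges -1, Rh(III) ⇒ ion charge 2+.
Anion [Mo…]: ligand charges -4, Mo(III) ⇒ ion charge 1−.

[Rh(NCS)(phen)2(py)][Mo(CN)2(en)(NCS)2]2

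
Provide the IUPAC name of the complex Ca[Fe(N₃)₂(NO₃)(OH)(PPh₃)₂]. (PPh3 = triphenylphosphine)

The 1 calcium counter-ion carries a total charge of +2, so each complex ion is 2−.
Ligand charges: 2×azido (-1 each), 1×nitrato (-1 each), 1×hydroxo (-1 each), 2×triphenylphosphine (neutral); total -4. So Fe + (-4) = 2−, giving Fe = +2.
Ligands are named alphabetically: azido before hydroxo before nitrato before triphenylphosphine.
The complex ion is anionic, so iron takes the -ate form ferrate(II).

calcium diazidohydroxonitratobis(triphenylphosphine)ferrate(II)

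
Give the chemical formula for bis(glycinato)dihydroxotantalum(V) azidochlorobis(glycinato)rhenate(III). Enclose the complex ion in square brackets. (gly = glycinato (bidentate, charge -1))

Cation [Ta…]: ligand charges -4, Ta(V) ⇒ ion charge 1+.
Anion [Re…]: ligand charges -4, Re(III) ⇒ ion charge 1−.

[Ta(gly)2(OH)2][ReCl(gly)2(N3)]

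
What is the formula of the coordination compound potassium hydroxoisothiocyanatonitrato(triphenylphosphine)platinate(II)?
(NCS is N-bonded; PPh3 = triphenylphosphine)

Ligands: 1 nitrato (NO3, -1), 1 isothiocyanato (NCS, -1), 1 triphenylphosphine (PPh3, neutral), 1 hydroxo (OH, -1). Ligand charge sum = -3.
With Pt in oxidation state +2, the complex ion is [Pt...]^1−.
Charge balance with potassium (+1) requires 1 complex ion per 1 potassium.

K[Pt(NCS)(NO3)(OH)(PPh3)]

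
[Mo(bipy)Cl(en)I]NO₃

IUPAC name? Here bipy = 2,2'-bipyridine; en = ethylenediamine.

The 1 nitrate counter-ion carries a total charge of -1, so each complex ion is 1+.
Ligand charges: 1×chloro (-1 each), 1×iodo (-1 each), 1×2,2'-bipyridine (neutral), 1×ethylenediamine (neutral); total -2. So Mo + (-2) = 1+, giving Mo = +3.
Ligands are named alphabetically: bipyridine before chloro before ethylenediamine before iodo.

(2,2'-bipyridine)chloro(ethylenediamine)iodomolybdenum(III) nitrate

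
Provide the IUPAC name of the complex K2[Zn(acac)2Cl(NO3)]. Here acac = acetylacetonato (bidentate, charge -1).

The 2 potassium counter-ions carry a total charge of +2, so each complex ion is 2−.
Ligand charges: 1×nitrato (-1 each), 1×chloro (-1 each), 2×acetylacetonato (-1 each); total -4. So Zn + (-4) = 2−, giving Zn = +2.
Ligands are named alphabetically: acetylacetonato before chloro before nitrato.
The complex ion is anionic, so zinc takes the -ate form zincate(II).

potassium bis(acetylacetonato)chloronitratozincate(II)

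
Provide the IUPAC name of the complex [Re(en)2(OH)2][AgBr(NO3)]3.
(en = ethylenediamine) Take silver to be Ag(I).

bis(ethylenediamine)dihydroxorhenium(V) bromonitratoargentate(I)

Both ions are complex: the cation is named first with the plain metal name, the anion second with the -ate form; each ion's ligands are alphabetised independently.
Ag is given as +1; the anion's ligand charges sum to -2, so the complex anion is 1−.
With 3 anions per cation, the cation must be 3×1 = 3+.
Cation: ligand charges sum to -2; for the ion to be 3+, Re = +5.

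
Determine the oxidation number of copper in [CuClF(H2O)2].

No counter-ion: the bracketed complex is neutral.
Ligand charges: 1×Cl = -1; 1×F = -1; 2×H2O neutral; sum -2.
Cu + (-2) = 0 ⇒ Cu is +2.

+2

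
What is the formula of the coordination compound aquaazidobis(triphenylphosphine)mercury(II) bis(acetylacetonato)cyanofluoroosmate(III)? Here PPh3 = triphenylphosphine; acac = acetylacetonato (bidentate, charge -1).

[Hg(H2O)(N3)(PPh3)2][Os(acac)2(CN)F]

Cation [Hg…]: ligand charges -1, Hg(II) ⇒ ion charge 1+.
Anion [Os…]: ligand charges -4, Os(III) ⇒ ion charge 1−.
One 1+ cation balances one 1− anion.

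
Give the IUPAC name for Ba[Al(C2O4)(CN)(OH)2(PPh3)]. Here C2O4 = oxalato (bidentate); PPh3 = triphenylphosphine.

barium cyanodihydroxooxalato(triphenylphosphine)aluminate(III)

The 1 barium counter-ion carries a total charge of +2, so each complex ion is 2−.
Ligand charges: 1×oxalato (-2 each), 1×cyano (-1 each), 1×triphenylphosphine (neutral), 2×hydroxo (-1 each); total -5. So Al + (-5) = 2−, giving Al = +3.
Ligands are named alphabetically: cyano before hydroxo before oxalato before triphenylphosphine.
The complex ion is anionic, so aluminium takes the -ate form aluminate(III).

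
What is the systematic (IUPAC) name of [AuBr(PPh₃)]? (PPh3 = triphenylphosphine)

bromo(triphenylphosphine)gold(I)

There is no counter-ion, so the complex is neutral overall.
Ligand charges: 1×bromo (-1 each), 1×triphenylphosphine (neutral); total -1. So Au + (-1) = 0, giving Au = +1.
Ligands are named alphabetically: bromo before triphenylphosphine.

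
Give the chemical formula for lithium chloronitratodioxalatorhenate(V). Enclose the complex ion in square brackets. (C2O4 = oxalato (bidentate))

Ligands: 2 oxalato (C2O4, -2), 1 nitrato (NO3, -1), 1 chloro (Cl, -1). Ligand charge sum = -6.
With Re in oxidation state +5, the complex ion is [Re...]^1−.
Charge balance with lithium (+1) requires 1 complex ion per 1 lithium.

Li[Re(C2O4)2Cl(NO3)]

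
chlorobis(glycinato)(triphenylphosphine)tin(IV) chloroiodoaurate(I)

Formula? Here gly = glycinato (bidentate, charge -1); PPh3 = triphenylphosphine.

[SnCl(gly)2(PPh3)][AuClI]

Cation [Sn…]: ligand charges -3, Sn(IV) ⇒ ion charge 1+.
Anion [Au…]: ligand charges -2, Au(I) ⇒ ion charge 1−.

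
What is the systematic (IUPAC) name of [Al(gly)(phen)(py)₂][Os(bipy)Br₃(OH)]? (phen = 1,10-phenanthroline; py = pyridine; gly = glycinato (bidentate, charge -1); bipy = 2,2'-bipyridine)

Both ions are complex: the cation is named first with the plain metal name, the anion second with the -ate form; each ion's ligands are alphabetised independently.
Aluminium is always +3 in its complexes; the cation's ligand charges sum to -1, so the complex cation is 2+.
A 1:1 salt means the anion carries the equal and opposite charge, 2−.
Anion: ligand charges sum to -4; for the ion to be 2−, Os = +2.

(glycinato)(1,10-phenanthroline)bis(pyridine)aluminium(III) (2,2'-bipyridine)tribromohydroxoosmate(II)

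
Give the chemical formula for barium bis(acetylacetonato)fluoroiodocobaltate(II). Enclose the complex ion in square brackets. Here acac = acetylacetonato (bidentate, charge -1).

Ligands: 1 fluoro (F, -1), 1 iodo (I, -1), 2 acetylacetonato (acac, -1). Ligand charge sum = -4.
With Co in oxidation state +2, the complex ion is [Co...]^2−.
Charge balance with barium (+2) requires 1 complex ion per 1 barium.

Ba[Co(acac)2FI]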